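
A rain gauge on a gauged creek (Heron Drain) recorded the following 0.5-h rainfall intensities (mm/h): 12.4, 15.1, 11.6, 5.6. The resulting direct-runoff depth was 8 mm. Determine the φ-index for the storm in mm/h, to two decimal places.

Only the 3 blocks with intensity above φ contribute runoff: 12.4, 15.1, 11.6 mm/h.
Σ(I−φ)·Δt = d  ⇒  (12.4+15.1+11.6 − 3φ)·0.5 = 8
φ = (39.10 − 8/0.5) / 3 = 7.70 mm/h.

φ ≈ 7.70 mm/h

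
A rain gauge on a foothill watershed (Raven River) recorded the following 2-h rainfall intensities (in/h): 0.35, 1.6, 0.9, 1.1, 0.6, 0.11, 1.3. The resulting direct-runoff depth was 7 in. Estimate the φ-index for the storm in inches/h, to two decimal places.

φ ≈ 0.40 in/h

Only the 5 blocks with intensity above φ contribute runoff: 1.6, 0.9, 1.1, 0.6, 1.3 in/h.
Σ(I−φ)·Δt = d  ⇒  (1.6+0.9+1.1+0.6+1.3 − 5φ)·2 = 7
φ = (5.500 − 7/2) / 5 = 0.40 in/h.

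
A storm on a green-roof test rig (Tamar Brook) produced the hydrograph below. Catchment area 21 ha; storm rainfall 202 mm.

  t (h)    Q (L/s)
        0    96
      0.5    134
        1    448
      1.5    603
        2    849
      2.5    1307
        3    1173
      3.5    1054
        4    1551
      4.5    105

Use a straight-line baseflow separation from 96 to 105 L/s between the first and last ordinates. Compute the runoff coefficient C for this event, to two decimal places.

ΣQ_DR = 6315 L/s; V = ΣQ_DR·Δt = 1.137 × 10^7 L.
Runoff depth d = V / A = 54.13 mm.
C = d / P = 54.13 / 202 = 0.27.

C ≈ 0.27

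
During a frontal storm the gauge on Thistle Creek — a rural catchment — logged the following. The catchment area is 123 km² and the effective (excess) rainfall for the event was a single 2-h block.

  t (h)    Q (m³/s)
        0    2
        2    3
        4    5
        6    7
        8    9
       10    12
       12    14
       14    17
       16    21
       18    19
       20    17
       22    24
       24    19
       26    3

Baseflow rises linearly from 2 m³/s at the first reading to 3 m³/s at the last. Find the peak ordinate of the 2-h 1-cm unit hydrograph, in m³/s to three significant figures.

U_p ≈ 26.4 m³/s

Direct runoff: 0.00, 0.92, 2.85, 4.77, 6.69, 9.62, 11.54, 14.46, 18.38, 16.31, 14.23, 21.15, 16.08, 0.00 m³/s; ΣQ_DR = 137.0 m³/s, peak = 21.15 m³/s.
Runoff depth d = ΣQ_DR·Δt / A = 137.0 × 7200 / (123 km²) = 8.020 mm.
The 1-cm UH is the DRH scaled by (10 mm)/d, so U_p = 21.15 × 10/8.020 = 26.4 m³/s.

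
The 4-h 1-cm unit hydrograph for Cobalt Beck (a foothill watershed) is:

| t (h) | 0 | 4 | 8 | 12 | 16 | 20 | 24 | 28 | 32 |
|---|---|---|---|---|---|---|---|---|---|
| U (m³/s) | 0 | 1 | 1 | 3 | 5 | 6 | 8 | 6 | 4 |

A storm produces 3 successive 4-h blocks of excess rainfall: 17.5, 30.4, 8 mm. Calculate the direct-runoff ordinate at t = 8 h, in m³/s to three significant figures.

By discrete convolution, Q_j = Σ (P_i / 10 mm) · U_{j−i}.
At t = 8 h (j=2): Q = (17.5/10)·1 + (30.4/10)·1 + (8/10)·0 = 4.79 m³/s.

Q ≈ 4.79 m³/s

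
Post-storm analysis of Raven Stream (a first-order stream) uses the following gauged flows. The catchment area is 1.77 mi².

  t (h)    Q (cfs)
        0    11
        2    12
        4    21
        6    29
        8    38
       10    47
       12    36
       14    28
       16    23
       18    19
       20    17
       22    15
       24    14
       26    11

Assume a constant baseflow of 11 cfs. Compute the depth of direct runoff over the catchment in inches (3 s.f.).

d ≈ 0.292 in

Direct runoff: 0.0, 1.0, 10.0, 18.0, 27.0, 36.0, 25.0, 17.0, 12.0, 8.0, 6.0, 4.0, 3.0, 0.0 cfs; ΣQ_DR = 167.0 cfs.
V = ΣQ_DR · Δt = 167.0 × 7200 s = 1.202 × 10^6 ft³.
Over A = 1.77 mi², depth = V / A = 0.292 in.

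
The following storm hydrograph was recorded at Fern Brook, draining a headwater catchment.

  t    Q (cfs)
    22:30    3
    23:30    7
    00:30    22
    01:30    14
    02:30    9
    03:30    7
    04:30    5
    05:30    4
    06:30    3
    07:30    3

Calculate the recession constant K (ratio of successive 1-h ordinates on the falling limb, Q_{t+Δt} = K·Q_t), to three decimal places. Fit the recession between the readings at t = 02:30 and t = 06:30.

Using the recession-limb readings at t = 02:30 and t = 06:30: Q falls from 9 to 3 cfs over 4 intervals.
K = (Q₂/Q₁)^(1/4) = (3/9)^(1/4) = 0.760.

K ≈ 0.760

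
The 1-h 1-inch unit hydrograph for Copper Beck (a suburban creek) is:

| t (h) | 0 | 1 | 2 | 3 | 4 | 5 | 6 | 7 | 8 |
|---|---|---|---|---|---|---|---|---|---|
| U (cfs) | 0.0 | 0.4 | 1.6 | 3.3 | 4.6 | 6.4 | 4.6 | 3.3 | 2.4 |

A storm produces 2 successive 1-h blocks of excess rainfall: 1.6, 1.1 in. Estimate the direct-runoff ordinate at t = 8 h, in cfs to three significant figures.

By discrete convolution, Q_j = Σ (P_i / 1 in) · U_{j−i}.
At t = 8 h (j=8): Q = (1.6/1)·2.4 + (1.1/1)·3.3 = 7.47 cfs.

Q ≈ 7.47 cfs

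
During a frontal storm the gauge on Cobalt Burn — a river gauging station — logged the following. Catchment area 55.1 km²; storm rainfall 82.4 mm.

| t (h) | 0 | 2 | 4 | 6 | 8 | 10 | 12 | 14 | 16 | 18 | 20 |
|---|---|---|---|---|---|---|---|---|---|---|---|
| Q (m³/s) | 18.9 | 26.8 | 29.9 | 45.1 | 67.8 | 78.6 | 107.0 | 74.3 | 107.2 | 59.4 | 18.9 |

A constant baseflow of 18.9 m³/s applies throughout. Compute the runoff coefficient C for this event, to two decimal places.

C ≈ 0.68

ΣQ_DR = 426.0 m³/s; V = ΣQ_DR·Δt = 3.067 × 10^6 m³.
Runoff depth d = V / A = 55.67 mm.
C = d / P = 55.67 / 82.4 = 0.68.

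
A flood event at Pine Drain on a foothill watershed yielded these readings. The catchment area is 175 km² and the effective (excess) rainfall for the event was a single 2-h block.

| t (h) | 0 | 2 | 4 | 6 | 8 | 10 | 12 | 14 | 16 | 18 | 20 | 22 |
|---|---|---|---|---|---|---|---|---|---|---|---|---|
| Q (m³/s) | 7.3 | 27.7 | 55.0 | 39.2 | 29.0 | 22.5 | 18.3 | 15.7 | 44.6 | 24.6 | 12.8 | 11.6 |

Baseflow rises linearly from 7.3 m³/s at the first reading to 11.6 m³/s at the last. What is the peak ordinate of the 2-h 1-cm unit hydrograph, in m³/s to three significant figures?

Direct runoff: 0.00, 20.01, 46.92, 30.73, 20.14, 13.25, 8.65, 5.66, 34.17, 13.78, 1.59, 0.00 m³/s; ΣQ_DR = 194.9 m³/s, peak = 46.92 m³/s.
Runoff depth d = ΣQ_DR·Δt / A = 194.9 × 7200 / (175 km²) = 8.019 mm.
The 1-cm UH is the DRH scaled by (10 mm)/d, so U_p = 46.92 × 10/8.019 = 58.5 m³/s.

U_p ≈ 58.5 m³/s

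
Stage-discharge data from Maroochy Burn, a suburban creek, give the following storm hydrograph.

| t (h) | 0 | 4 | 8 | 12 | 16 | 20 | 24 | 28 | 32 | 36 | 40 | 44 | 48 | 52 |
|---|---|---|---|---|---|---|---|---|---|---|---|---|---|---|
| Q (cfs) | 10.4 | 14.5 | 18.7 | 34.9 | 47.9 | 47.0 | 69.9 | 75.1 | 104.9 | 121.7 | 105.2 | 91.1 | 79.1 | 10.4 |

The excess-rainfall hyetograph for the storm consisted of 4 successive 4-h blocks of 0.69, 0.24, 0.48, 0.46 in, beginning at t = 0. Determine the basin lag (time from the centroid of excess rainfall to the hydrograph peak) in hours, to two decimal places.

Centroid of excess rainfall: t_c = Σ P_i·t̄_i / ΣP_i = 7.5187 h (block centres at 2, 6, 10, 14 h).
Hydrograph peak occurs at t = 36 h, so basin lag t_L = 36 − 7.5187 = 28.48 h.

t_L ≈ 28.48 h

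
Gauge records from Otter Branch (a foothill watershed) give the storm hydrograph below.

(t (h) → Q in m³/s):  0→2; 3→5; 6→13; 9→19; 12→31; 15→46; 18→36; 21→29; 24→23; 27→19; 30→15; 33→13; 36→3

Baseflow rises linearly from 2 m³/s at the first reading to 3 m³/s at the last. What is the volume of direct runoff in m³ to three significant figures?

Direct-runoff ordinates (Q − Q_b): 0.00, 2.92, 10.83, 16.75, 28.67, 43.58, 33.50, 26.42, 20.33, 16.25, 12.17, 10.08, 0.00 m³/s.
ΣQ_DR = 221.5 m³/s.
With Δt = 3 h = 10800 s, V = ΣQ_DR · Δt = 221.5 × 10800 = 2.39 × 10^6 m³.

V ≈ 2.39 × 10^6 m³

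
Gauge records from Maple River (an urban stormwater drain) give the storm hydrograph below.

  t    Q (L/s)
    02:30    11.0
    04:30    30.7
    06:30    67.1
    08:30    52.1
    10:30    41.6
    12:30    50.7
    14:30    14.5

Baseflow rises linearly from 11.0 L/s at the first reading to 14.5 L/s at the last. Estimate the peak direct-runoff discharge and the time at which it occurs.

Q_p = 54.93 L/s at t = 06:30

Subtracting baseflow gives direct-runoff ordinates: 0.00, 19.12, 54.93, 39.35, 28.27, 36.78, 0.00 L/s.
The maximum is 54.93 L/s, occurring at the reading for t = 06:30.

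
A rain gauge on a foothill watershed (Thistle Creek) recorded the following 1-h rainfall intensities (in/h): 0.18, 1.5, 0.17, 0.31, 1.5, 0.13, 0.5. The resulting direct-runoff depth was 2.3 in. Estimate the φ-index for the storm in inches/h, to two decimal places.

φ ≈ 0.40 in/h

Only the 3 blocks with intensity above φ contribute runoff: 1.5, 1.5, 0.5 in/h.
Σ(I−φ)·Δt = d  ⇒  (1.5+1.5+0.5 − 3φ)·1 = 2.3
φ = (3.500 − 2.3/1) / 3 = 0.40 in/h.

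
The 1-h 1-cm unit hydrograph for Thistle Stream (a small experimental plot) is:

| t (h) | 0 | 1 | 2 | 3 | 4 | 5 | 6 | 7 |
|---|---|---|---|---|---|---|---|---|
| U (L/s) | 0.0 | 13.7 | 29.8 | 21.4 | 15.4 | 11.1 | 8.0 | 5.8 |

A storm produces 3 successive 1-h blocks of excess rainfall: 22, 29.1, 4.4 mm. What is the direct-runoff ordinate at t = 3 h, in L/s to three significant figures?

Q ≈ 140 L/s

By discrete convolution, Q_j = Σ (P_i / 10 mm) · U_{j−i}.
At t = 3 h (j=3): Q = (22/10)·21.4 + (29.1/10)·29.8 + (4.4/10)·13.7 = 140 L/s.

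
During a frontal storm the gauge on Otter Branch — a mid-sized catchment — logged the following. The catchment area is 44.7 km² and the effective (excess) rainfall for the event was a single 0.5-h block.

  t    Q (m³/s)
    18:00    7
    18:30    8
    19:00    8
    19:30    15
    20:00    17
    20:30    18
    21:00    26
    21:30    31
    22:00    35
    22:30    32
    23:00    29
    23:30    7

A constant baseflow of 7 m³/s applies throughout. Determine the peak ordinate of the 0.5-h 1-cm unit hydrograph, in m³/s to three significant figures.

Direct runoff: 0.0, 1.0, 1.0, 8.0, 10.0, 11.0, 19.0, 24.0, 28.0, 25.0, 22.0, 0.0 m³/s; ΣQ_DR = 149.0 m³/s, peak = 28.0 m³/s.
Runoff depth d = ΣQ_DR·Δt / A = 149.0 × 1800 / (44.7 km²) = 6.000 mm.
The 1-cm UH is the DRH scaled by (10 mm)/d, so U_p = 28.0 × 10/6.000 = 46.7 m³/s.

U_p ≈ 46.7 m³/s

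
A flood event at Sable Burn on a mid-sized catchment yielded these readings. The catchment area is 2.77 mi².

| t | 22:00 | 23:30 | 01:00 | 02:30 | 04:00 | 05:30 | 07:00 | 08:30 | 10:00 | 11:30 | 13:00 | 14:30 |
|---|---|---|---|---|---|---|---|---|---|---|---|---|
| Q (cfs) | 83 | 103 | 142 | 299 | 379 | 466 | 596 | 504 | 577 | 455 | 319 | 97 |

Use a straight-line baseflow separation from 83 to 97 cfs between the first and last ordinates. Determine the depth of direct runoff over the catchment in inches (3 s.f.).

Direct runoff: 0.00, 18.73, 56.45, 212.18, 290.91, 376.64, 505.36, 412.09, 483.82, 360.55, 223.27, 0.00 cfs; ΣQ_DR = 2940 cfs.
V = ΣQ_DR · Δt = 2940 × 5400 s = 1.588 × 10^7 ft³.
Over A = 2.77 mi², depth = V / A = 2.47 in.

d ≈ 2.47 in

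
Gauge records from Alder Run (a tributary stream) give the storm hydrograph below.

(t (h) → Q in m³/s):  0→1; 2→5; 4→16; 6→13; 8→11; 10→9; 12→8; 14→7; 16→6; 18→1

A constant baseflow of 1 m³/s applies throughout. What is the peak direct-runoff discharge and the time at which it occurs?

Subtracting baseflow gives direct-runoff ordinates: 0.0, 4.0, 15.0, 12.0, 10.0, 8.0, 7.0, 6.0, 5.0, 0.0 m³/s.
The maximum is 15.0 m³/s, occurring at the reading for t = 4 h.

Q_p = 15.0 m³/s at t = 4 h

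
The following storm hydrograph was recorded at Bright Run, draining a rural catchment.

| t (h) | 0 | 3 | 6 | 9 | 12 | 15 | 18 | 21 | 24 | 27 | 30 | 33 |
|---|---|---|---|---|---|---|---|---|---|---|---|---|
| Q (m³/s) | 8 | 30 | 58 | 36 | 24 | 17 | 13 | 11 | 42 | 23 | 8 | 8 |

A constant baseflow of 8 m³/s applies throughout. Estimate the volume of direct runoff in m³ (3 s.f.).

V ≈ 1.97 × 10^6 m³

Direct-runoff ordinates (Q − Q_b): 0.0, 22.0, 50.0, 28.0, 16.0, 9.0, 5.0, 3.0, 34.0, 15.0, 0.0, 0.0 m³/s.
ΣQ_DR = 182.0 m³/s.
With Δt = 3 h = 10800 s, V = ΣQ_DR · Δt = 182.0 × 10800 = 1.97 × 10^6 m³.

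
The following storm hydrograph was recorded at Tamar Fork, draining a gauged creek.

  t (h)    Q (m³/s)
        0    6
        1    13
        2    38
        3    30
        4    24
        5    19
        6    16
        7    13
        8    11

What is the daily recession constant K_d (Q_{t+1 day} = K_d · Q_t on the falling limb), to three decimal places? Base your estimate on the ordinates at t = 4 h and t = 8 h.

Between t = 4 h and t = 8 h the flow falls from 24 to 11 m³/s over 4×1 h = 4 h.
Per-interval ratio K = (11/24)^(1/4) = 0.8228; K_d = K^(24/1) = 0.009.

K_d ≈ 0.009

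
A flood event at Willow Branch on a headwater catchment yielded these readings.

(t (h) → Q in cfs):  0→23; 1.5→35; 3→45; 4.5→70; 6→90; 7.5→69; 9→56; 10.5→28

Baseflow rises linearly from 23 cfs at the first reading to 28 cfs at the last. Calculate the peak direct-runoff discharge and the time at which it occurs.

Subtracting baseflow gives direct-runoff ordinates: 0.00, 11.29, 20.57, 44.86, 64.14, 42.43, 28.71, 0.00 cfs.
The maximum is 64.14 cfs, occurring at the reading for t = 6 h.

Q_p = 64.14 cfs at t = 6 h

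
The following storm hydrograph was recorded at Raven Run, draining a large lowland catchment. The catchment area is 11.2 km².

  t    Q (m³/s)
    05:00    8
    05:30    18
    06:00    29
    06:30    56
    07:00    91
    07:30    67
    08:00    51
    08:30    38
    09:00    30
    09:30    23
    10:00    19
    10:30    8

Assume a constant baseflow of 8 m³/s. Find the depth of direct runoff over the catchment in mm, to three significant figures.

d ≈ 55.0 mm

Direct runoff: 0.0, 10.0, 21.0, 48.0, 83.0, 59.0, 43.0, 30.0, 22.0, 15.0, 11.0, 0.0 m³/s; ΣQ_DR = 342.0 m³/s.
V = ΣQ_DR · Δt = 342.0 × 1800 s = 6.156 × 10^5 m³.
Over A = 11.2 km², depth = V / A = 55.0 mm.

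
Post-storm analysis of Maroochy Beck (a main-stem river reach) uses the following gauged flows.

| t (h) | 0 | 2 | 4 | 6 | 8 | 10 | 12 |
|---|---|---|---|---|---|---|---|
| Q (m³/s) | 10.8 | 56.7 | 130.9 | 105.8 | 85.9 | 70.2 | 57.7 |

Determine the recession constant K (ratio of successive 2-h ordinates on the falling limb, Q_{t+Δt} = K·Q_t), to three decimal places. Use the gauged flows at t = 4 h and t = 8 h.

Using the recession-limb readings at t = 4 h and t = 8 h: Q falls from 130.9 to 85.9 m³/s over 2 intervals.
K = (Q₂/Q₁)^(1/2) = (85.9/130.9)^(1/2) = 0.810.

K ≈ 0.810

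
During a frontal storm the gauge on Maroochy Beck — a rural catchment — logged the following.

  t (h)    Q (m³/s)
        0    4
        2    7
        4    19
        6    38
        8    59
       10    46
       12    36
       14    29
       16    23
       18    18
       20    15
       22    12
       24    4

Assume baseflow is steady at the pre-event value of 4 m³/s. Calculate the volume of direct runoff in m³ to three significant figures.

Direct-runoff ordinates (Q − Q_b): 0.0, 3.0, 15.0, 34.0, 55.0, 42.0, 32.0, 25.0, 19.0, 14.0, 11.0, 8.0, 0.0 m³/s.
ΣQ_DR = 258.0 m³/s.
With Δt = 2 h = 7200 s, V = ΣQ_DR · Δt = 258.0 × 7200 = 1.86 × 10^6 m³.

V ≈ 1.86 × 10^6 m³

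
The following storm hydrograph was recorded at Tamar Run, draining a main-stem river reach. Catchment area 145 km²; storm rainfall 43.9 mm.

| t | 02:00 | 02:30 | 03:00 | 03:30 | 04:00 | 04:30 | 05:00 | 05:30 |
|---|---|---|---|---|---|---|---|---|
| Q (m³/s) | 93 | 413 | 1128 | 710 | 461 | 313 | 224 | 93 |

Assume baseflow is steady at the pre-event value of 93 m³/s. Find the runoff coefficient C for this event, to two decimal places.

C ≈ 0.76

ΣQ_DR = 2691 m³/s; V = ΣQ_DR·Δt = 4.844 × 10^6 m³.
Runoff depth d = V / A = 33.41 mm.
C = d / P = 33.41 / 43.9 = 0.76.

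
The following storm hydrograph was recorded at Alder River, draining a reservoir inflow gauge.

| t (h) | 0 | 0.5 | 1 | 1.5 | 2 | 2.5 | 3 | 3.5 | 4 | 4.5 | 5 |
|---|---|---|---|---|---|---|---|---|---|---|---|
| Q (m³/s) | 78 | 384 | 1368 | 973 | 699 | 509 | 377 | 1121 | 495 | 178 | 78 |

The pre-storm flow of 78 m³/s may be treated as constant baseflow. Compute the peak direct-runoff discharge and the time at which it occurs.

Subtracting baseflow gives direct-runoff ordinates: 0.0, 306.0, 1290.0, 895.0, 621.0, 431.0, 299.0, 1043.0, 417.0, 100.0, 0.0 m³/s.
The maximum is 1290.0 m³/s, occurring at the reading for t = 1 h.

Q_p = 1290.0 m³/s at t = 1 h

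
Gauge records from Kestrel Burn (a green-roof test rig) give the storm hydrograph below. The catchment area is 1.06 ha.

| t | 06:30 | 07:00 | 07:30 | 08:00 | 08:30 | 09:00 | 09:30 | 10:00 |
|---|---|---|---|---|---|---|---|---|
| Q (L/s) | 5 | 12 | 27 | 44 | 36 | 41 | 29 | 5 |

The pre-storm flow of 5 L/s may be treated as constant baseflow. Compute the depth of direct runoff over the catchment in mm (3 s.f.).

Direct runoff: 0.0, 7.0, 22.0, 39.0, 31.0, 36.0, 24.0, 0.0 L/s; ΣQ_DR = 159.0 L/s.
V = ΣQ_DR · Δt = 159.0 × 1800 s = 2.862 × 10^5 L.
Over A = 1.06 ha, depth = V / A = 27.0 mm.

d ≈ 27.0 mm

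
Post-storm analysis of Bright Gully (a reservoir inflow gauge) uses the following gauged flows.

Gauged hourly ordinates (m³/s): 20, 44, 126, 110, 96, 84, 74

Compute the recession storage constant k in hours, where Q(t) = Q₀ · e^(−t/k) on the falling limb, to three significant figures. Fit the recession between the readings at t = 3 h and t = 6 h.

On the falling limb, Q drops from 110 to 74 m³/s between t = 3 h and t = 6 h (Δt = 3 h).
k = −Δt / ln(Q₂/Q₁) = −3 / ln(74/110) = 7.57 h.

k ≈ 7.57 h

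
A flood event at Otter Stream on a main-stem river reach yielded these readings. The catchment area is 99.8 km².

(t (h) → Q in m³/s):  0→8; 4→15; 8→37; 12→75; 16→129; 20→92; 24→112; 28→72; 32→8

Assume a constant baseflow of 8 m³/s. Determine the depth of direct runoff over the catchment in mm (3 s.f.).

Direct runoff: 0.0, 7.0, 29.0, 67.0, 121.0, 84.0, 104.0, 64.0, 0.0 m³/s; ΣQ_DR = 476.0 m³/s.
V = ΣQ_DR · Δt = 476.0 × 14400 s = 6.854 × 10^6 m³.
Over A = 99.8 km², depth = V / A = 68.7 mm.

d ≈ 68.7 mm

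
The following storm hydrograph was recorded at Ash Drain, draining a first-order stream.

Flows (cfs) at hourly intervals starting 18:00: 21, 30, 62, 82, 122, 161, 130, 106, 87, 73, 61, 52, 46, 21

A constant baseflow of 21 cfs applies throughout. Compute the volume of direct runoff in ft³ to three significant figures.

Direct-runoff ordinates (Q − Q_b): 0.0, 9.0, 41.0, 61.0, 101.0, 140.0, 109.0, 85.0, 66.0, 52.0, 40.0, 31.0, 25.0, 0.0 cfs.
ΣQ_DR = 760.0 cfs.
With Δt = 1 h = 3600 s, V = ΣQ_DR · Δt = 760.0 × 3600 = 2.74 × 10^6 ft³.

V ≈ 2.74 × 10^6 ft³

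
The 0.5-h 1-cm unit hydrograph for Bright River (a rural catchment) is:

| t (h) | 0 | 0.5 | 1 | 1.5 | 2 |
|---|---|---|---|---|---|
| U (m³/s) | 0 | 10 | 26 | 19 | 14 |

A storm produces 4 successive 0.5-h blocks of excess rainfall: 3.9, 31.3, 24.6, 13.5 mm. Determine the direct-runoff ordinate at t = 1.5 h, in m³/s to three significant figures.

Q ≈ 113 m³/s

By discrete convolution, Q_j = Σ (P_i / 10 mm) · U_{j−i}.
At t = 1.5 h (j=3): Q = (3.9/10)·19 + (31.3/10)·26 + (24.6/10)·10 + (13.5/10)·0 = 113 m³/s.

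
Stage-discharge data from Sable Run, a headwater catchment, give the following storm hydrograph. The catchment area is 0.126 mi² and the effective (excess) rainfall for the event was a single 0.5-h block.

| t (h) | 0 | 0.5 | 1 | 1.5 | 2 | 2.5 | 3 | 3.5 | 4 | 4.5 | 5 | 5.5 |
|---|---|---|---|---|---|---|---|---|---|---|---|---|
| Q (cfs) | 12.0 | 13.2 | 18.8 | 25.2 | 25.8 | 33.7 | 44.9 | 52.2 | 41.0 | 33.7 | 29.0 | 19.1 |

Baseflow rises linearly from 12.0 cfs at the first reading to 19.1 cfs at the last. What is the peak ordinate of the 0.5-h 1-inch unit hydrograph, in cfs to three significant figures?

U_p ≈ 35.8 cfs

Direct runoff: 0.00, 0.55, 5.51, 11.26, 11.22, 18.47, 29.03, 35.68, 23.84, 15.89, 10.55, 0.00 cfs; ΣQ_DR = 162.0 cfs, peak = 35.68 cfs.
Runoff depth d = ΣQ_DR·Δt / A = 162.0 × 1800 / (0.126 mi²) = 0.9962 in.
The 1-inch UH is the DRH scaled by (1 in)/d, so U_p = 35.68 × 1/0.9962 = 35.8 cfs.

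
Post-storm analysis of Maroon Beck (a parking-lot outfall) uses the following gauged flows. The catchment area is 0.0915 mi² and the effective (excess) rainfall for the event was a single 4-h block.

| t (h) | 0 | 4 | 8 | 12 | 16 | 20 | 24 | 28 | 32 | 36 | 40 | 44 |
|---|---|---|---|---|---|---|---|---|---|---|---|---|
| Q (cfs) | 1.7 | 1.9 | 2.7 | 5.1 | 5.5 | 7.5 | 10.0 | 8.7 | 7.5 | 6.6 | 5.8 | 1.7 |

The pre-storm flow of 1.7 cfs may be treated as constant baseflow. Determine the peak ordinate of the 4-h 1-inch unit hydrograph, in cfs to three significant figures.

U_p ≈ 2.77 cfs

Direct runoff: 0.0, 0.2, 1.0, 3.4, 3.8, 5.8, 8.3, 7.0, 5.8, 4.9, 4.1, 0.0 cfs; ΣQ_DR = 44.30 cfs, peak = 8.3 cfs.
Runoff depth d = ΣQ_DR·Δt / A = 44.30 × 14400 / (0.0915 mi²) = 3.001 in.
The 1-inch UH is the DRH scaled by (1 in)/d, so U_p = 8.3 × 1/3.001 = 2.77 cfs.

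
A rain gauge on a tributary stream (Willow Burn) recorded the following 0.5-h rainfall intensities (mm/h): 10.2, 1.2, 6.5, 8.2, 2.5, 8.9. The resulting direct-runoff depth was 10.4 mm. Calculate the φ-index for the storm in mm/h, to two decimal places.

φ ≈ 3.25 mm/h

Only the 4 blocks with intensity above φ contribute runoff: 10.2, 6.5, 8.2, 8.9 mm/h.
Σ(I−φ)·Δt = d  ⇒  (10.2+6.5+8.2+8.9 − 4φ)·0.5 = 10.4
φ = (33.80 − 10.4/0.5) / 4 = 3.25 mm/h.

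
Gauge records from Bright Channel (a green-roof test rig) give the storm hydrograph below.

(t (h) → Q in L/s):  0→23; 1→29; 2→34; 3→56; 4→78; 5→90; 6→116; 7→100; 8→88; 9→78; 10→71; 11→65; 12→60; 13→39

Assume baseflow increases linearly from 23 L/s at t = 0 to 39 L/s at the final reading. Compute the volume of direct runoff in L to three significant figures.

Direct-runoff ordinates (Q − Q_b): 0.00, 4.77, 8.54, 29.31, 50.08, 60.85, 85.62, 68.38, 55.15, 43.92, 35.69, 28.46, 22.23, 0.00 L/s.
ΣQ_DR = 493.0 L/s.
With Δt = 1 h = 3600 s, V = ΣQ_DR · Δt = 493.0 × 3600 = 1.77 × 10^6 L.

V ≈ 1.77 × 10^6 L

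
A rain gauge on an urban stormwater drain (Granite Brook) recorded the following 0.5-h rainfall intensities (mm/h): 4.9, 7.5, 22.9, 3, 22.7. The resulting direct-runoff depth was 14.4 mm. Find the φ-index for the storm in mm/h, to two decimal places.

φ ≈ 8.40 mm/h

Only the 2 blocks with intensity above φ contribute runoff: 22.9, 22.7 mm/h.
Σ(I−φ)·Δt = d  ⇒  (22.9+22.7 − 2φ)·0.5 = 14.4
φ = (45.60 − 14.4/0.5) / 2 = 8.40 mm/h.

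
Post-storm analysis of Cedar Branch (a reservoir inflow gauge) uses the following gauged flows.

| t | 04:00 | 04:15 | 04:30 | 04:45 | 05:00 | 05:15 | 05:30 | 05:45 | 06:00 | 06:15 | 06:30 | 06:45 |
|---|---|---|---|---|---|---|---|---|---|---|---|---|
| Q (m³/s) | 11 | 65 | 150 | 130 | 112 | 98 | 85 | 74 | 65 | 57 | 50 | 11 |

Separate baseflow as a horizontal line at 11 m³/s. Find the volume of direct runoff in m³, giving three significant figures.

Direct-runoff ordinates (Q − Q_b): 0.0, 54.0, 139.0, 119.0, 101.0, 87.0, 74.0, 63.0, 54.0, 46.0, 39.0, 0.0 m³/s.
ΣQ_DR = 776.0 m³/s.
With Δt = 0.25 h = 900 s, V = ΣQ_DR · Δt = 776.0 × 900 = 6.98 × 10^5 m³.

V ≈ 6.98 × 10^5 m³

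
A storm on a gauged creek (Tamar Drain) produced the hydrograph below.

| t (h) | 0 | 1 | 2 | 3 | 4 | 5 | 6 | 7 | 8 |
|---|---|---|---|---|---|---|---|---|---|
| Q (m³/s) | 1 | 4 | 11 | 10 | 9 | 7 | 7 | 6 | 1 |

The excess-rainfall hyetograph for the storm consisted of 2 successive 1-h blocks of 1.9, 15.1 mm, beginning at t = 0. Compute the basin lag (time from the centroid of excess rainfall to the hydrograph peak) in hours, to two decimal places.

Centroid of excess rainfall: t_c = Σ P_i·t̄_i / ΣP_i = 1.3882 h (block centres at 0.5, 1.5 h).
Hydrograph peak occurs at t = 2 h, so basin lag t_L = 2 − 1.3882 = 0.61 h.

t_L ≈ 0.61 h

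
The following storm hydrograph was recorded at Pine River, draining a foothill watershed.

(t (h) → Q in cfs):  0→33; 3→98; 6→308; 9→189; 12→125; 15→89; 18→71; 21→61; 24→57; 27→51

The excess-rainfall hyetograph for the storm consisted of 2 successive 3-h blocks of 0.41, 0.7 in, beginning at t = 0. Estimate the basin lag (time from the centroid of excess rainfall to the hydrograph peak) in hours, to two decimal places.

Centroid of excess rainfall: t_c = Σ P_i·t̄_i / ΣP_i = 3.3919 h (block centres at 1.5, 4.5 h).
Hydrograph peak occurs at t = 6 h, so basin lag t_L = 6 − 3.3919 = 2.61 h.

t_L ≈ 2.61 h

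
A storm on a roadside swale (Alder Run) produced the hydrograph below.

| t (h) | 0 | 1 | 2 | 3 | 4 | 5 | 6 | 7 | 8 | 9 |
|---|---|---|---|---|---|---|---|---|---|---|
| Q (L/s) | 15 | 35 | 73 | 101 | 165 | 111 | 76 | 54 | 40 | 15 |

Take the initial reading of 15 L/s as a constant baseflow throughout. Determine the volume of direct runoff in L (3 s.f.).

Direct-runoff ordinates (Q − Q_b): 0.0, 20.0, 58.0, 86.0, 150.0, 96.0, 61.0, 39.0, 25.0, 0.0 L/s.
ΣQ_DR = 535.0 L/s.
With Δt = 1 h = 3600 s, V = ΣQ_DR · Δt = 535.0 × 3600 = 1.93 × 10^6 L.

V ≈ 1.93 × 10^6 L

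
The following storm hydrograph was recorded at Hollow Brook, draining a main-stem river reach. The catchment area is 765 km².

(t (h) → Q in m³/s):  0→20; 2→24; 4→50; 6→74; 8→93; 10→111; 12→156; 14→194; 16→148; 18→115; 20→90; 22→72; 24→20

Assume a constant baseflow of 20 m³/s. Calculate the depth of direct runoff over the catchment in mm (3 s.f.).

d ≈ 8.54 mm

Direct runoff: 0.0, 4.0, 30.0, 54.0, 73.0, 91.0, 136.0, 174.0, 128.0, 95.0, 70.0, 52.0, 0.0 m³/s; ΣQ_DR = 907.0 m³/s.
V = ΣQ_DR · Δt = 907.0 × 7200 s = 6.530 × 10^6 m³.
Over A = 765 km², depth = V / A = 8.54 mm.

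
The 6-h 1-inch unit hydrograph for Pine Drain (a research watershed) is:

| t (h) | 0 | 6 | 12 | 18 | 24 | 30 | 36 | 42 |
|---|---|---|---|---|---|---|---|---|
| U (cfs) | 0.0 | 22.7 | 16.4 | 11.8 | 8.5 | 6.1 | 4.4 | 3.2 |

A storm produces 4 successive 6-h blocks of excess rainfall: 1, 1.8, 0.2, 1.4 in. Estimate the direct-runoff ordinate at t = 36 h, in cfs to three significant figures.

Q ≈ 33.6 cfs

By discrete convolution, Q_j = Σ (P_i / 1 in) · U_{j−i}.
At t = 36 h (j=6): Q = (1/1)·4.4 + (1.8/1)·6.1 + (0.2/1)·8.5 + (1.4/1)·11.8 = 33.6 cfs.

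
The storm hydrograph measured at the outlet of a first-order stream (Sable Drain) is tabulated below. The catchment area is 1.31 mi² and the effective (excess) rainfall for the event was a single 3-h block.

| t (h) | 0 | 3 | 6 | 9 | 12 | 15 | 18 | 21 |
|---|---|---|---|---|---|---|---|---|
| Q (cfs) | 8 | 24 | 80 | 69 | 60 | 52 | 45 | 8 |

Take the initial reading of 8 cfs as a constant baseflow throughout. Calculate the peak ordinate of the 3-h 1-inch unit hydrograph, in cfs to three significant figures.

U_p ≈ 71.9 cfs

Direct runoff: 0.0, 16.0, 72.0, 61.0, 52.0, 44.0, 37.0, 0.0 cfs; ΣQ_DR = 282.0 cfs, peak = 72.0 cfs.
Runoff depth d = ΣQ_DR·Δt / A = 282.0 × 10800 / (1.31 mi²) = 1.001 in.
The 1-inch UH is the DRH scaled by (1 in)/d, so U_p = 72.0 × 1/1.001 = 71.9 cfs.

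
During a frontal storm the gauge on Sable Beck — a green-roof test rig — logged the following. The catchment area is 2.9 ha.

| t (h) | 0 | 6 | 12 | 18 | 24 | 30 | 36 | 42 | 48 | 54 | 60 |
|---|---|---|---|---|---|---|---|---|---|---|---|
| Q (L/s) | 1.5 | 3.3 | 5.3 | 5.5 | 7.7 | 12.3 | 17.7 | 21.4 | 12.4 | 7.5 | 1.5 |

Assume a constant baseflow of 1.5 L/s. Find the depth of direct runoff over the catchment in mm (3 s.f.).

Direct runoff: 0.0, 1.8, 3.8, 4.0, 6.2, 10.8, 16.2, 19.9, 10.9, 6.0, 0.0 L/s; ΣQ_DR = 79.60 L/s.
V = ΣQ_DR · Δt = 79.60 × 21600 s = 1.719 × 10^6 L.
Over A = 2.9 ha, depth = V / A = 59.3 mm.

d ≈ 59.3 mm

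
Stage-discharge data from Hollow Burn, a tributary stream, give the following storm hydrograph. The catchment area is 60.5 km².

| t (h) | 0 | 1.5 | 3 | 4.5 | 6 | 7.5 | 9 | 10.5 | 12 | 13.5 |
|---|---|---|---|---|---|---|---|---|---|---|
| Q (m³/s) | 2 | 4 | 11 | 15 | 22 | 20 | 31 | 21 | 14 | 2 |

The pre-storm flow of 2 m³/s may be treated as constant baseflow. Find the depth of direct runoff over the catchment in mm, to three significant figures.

d ≈ 10.9 mm

Direct runoff: 0.0, 2.0, 9.0, 13.0, 20.0, 18.0, 29.0, 19.0, 12.0, 0.0 m³/s; ΣQ_DR = 122.0 m³/s.
V = ΣQ_DR · Δt = 122.0 × 5400 s = 6.588 × 10^5 m³.
Over A = 60.5 km², depth = V / A = 10.9 mm.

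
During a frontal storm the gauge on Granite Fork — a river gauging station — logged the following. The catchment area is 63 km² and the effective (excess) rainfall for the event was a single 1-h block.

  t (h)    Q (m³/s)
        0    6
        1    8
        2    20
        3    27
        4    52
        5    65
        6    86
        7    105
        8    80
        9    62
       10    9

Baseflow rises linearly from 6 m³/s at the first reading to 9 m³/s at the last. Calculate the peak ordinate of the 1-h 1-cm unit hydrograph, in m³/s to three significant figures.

Direct runoff: 0.00, 1.70, 13.40, 20.10, 44.80, 57.50, 78.20, 96.90, 71.60, 53.30, 0.00 m³/s; ΣQ_DR = 437.5 m³/s, peak = 96.90 m³/s.
Runoff depth d = ΣQ_DR·Δt / A = 437.5 × 3600 / (63 km²) = 25.00 mm.
The 1-cm UH is the DRH scaled by (10 mm)/d, so U_p = 96.90 × 10/25.00 = 38.8 m³/s.

U_p ≈ 38.8 m³/s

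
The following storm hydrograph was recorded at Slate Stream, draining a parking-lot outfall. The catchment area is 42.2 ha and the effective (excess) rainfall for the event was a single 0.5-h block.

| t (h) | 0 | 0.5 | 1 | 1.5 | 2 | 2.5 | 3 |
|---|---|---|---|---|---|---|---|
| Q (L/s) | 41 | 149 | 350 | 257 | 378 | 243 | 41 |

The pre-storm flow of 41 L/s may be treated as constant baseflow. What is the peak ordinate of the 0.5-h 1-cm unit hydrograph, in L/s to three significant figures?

U_p ≈ 674 L/s

Direct runoff: 0.0, 108.0, 309.0, 216.0, 337.0, 202.0, 0.0 L/s; ΣQ_DR = 1172 L/s, peak = 337.0 L/s.
Runoff depth d = ΣQ_DR·Δt / A = 1172 × 1800 / (42.2 ha) = 4.999 mm.
The 1-cm UH is the DRH scaled by (10 mm)/d, so U_p = 337.0 × 10/4.999 = 674 L/s.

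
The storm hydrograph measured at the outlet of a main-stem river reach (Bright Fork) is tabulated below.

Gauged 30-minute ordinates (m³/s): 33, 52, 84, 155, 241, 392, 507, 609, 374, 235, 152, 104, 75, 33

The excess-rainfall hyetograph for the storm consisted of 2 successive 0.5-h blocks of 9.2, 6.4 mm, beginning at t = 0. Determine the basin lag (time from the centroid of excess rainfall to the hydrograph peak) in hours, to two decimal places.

t_L ≈ 3.04 h

Centroid of excess rainfall: t_c = Σ P_i·t̄_i / ΣP_i = 0.4551 h (block centres at 0.25, 0.75 h).
Hydrograph peak occurs at t = 3.5 h, so basin lag t_L = 3.5 − 0.4551 = 3.04 h.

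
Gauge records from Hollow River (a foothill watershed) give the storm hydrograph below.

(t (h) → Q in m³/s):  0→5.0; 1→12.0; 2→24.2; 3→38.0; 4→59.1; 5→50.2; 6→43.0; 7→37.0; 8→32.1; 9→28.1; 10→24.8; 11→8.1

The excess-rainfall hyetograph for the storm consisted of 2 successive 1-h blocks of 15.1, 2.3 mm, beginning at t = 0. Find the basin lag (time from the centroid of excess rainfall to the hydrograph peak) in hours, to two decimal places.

t_L ≈ 3.37 h

Centroid of excess rainfall: t_c = Σ P_i·t̄_i / ΣP_i = 0.6322 h (block centres at 0.5, 1.5 h).
Hydrograph peak occurs at t = 4 h, so basin lag t_L = 4 − 0.6322 = 3.37 h.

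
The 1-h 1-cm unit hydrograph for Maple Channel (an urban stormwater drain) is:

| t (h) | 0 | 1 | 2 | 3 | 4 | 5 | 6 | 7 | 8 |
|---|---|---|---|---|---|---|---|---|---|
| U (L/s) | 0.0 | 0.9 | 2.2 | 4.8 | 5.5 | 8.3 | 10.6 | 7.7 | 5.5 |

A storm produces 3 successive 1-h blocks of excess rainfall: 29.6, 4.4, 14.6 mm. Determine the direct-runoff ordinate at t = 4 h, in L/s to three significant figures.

Q ≈ 21.6 L/s

By discrete convolution, Q_j = Σ (P_i / 10 mm) · U_{j−i}.
At t = 4 h (j=4): Q = (29.6/10)·5.5 + (4.4/10)·4.8 + (14.6/10)·2.2 = 21.6 L/s.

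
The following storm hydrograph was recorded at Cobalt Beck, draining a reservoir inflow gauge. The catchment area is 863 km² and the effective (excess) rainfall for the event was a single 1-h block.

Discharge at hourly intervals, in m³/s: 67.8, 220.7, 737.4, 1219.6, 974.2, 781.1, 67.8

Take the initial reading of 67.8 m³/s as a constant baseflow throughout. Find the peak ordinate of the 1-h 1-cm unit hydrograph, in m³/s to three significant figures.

U_p ≈ 768 m³/s

Direct runoff: 0.0, 152.9, 669.6, 1151.8, 906.4, 713.3, 0.0 m³/s; ΣQ_DR = 3594 m³/s, peak = 1151.8 m³/s.
Runoff depth d = ΣQ_DR·Δt / A = 3594 × 3600 / (863 km²) = 14.99 mm.
The 1-cm UH is the DRH scaled by (10 mm)/d, so U_p = 1151.8 × 10/14.99 = 768 m³/s.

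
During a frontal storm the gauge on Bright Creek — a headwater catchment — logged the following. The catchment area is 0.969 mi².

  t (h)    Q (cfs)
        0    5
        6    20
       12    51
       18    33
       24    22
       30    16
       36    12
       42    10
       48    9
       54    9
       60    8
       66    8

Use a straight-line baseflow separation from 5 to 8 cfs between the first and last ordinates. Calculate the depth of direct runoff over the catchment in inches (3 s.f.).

Direct runoff: 0.00, 14.73, 45.45, 27.18, 15.91, 9.64, 5.36, 3.09, 1.82, 1.55, 0.27, 0.00 cfs; ΣQ_DR = 125.0 cfs.
V = ΣQ_DR · Δt = 125.0 × 21600 s = 2.700 × 10^6 ft³.
Over A = 0.969 mi², depth = V / A = 1.20 in.

d ≈ 1.20 in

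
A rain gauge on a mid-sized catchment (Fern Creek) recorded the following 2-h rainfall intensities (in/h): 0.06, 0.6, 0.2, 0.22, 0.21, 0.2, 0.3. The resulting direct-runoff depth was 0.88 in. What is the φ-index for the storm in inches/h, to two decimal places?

Only the 2 blocks with intensity above φ contribute runoff: 0.6, 0.3 in/h.
Σ(I−φ)·Δt = d  ⇒  (0.6+0.3 − 2φ)·2 = 0.88
φ = (0.9000 − 0.88/2) / 2 = 0.23 in/h.

φ ≈ 0.23 in/h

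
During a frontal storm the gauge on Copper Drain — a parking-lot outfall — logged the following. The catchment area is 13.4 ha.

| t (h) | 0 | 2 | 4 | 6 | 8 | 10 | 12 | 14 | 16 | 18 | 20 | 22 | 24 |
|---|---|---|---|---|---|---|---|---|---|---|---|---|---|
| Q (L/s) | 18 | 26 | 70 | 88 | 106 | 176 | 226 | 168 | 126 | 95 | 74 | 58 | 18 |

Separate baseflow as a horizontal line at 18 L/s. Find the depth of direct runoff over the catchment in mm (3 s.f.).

Direct runoff: 0.0, 8.0, 52.0, 70.0, 88.0, 158.0, 208.0, 150.0, 108.0, 77.0, 56.0, 40.0, 0.0 L/s; ΣQ_DR = 1015 L/s.
V = ΣQ_DR · Δt = 1015 × 7200 s = 7.308 × 10^6 L.
Over A = 13.4 ha, depth = V / A = 54.5 mm.

d ≈ 54.5 mm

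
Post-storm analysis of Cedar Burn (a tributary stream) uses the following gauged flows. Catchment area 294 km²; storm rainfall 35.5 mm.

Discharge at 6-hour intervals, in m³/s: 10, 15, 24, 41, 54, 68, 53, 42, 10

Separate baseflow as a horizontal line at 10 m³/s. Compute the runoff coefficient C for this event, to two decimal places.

ΣQ_DR = 227.0 m³/s; V = ΣQ_DR·Δt = 4.903 × 10^6 m³.
Runoff depth d = V / A = 16.68 mm.
C = d / P = 16.68 / 35.5 = 0.47.

C ≈ 0.47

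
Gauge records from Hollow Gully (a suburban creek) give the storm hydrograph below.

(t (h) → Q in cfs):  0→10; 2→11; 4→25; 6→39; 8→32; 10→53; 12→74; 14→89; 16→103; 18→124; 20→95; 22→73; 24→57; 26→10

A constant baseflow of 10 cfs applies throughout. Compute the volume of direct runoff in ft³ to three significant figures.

V ≈ 4.72 × 10^6 ft³

Direct-runoff ordinates (Q − Q_b): 0.0, 1.0, 15.0, 29.0, 22.0, 43.0, 64.0, 79.0, 93.0, 114.0, 85.0, 63.0, 47.0, 0.0 cfs.
ΣQ_DR = 655.0 cfs.
With Δt = 2 h = 7200 s, V = ΣQ_DR · Δt = 655.0 × 7200 = 4.72 × 10^6 ft³.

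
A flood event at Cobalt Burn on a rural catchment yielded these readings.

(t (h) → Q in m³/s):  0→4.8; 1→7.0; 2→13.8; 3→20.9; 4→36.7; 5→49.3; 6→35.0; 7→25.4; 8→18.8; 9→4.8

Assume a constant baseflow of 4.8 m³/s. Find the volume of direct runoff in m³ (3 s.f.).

V ≈ 6.07 × 10^5 m³

Direct-runoff ordinates (Q − Q_b): 0.0, 2.2, 9.0, 16.1, 31.9, 44.5, 30.2, 20.6, 14.0, 0.0 m³/s.
ΣQ_DR = 168.5 m³/s.
With Δt = 1 h = 3600 s, V = ΣQ_DR · Δt = 168.5 × 3600 = 6.07 × 10^5 m³.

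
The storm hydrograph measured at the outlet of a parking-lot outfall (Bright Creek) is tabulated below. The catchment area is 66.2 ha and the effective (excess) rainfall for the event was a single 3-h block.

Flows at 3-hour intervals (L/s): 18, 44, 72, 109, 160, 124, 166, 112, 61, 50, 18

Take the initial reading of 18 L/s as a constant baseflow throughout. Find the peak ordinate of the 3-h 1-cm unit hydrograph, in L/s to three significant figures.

Direct runoff: 0.0, 26.0, 54.0, 91.0, 142.0, 106.0, 148.0, 94.0, 43.0, 32.0, 0.0 L/s; ΣQ_DR = 736.0 L/s, peak = 148.0 L/s.
Runoff depth d = ΣQ_DR·Δt / A = 736.0 × 10800 / (66.2 ha) = 12.01 mm.
The 1-cm UH is the DRH scaled by (10 mm)/d, so U_p = 148.0 × 10/12.01 = 123 L/s.

U_p ≈ 123 L/s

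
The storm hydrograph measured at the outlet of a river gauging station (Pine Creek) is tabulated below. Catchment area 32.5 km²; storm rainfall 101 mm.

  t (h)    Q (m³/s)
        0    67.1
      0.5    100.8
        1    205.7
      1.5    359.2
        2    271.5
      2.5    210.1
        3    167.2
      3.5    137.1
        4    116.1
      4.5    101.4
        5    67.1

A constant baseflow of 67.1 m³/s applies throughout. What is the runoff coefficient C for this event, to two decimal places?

C ≈ 0.58

ΣQ_DR = 1065 m³/s; V = ΣQ_DR·Δt = 1.917 × 10^6 m³.
Runoff depth d = V / A = 59.00 mm.
C = d / P = 59.00 / 101 = 0.58.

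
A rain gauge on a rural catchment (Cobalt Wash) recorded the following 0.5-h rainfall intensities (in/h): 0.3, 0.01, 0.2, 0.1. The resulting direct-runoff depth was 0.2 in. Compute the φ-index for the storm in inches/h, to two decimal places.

φ ≈ 0.07 in/h

Only the 3 blocks with intensity above φ contribute runoff: 0.3, 0.2, 0.1 in/h.
Σ(I−φ)·Δt = d  ⇒  (0.3+0.2+0.1 − 3φ)·0.5 = 0.2
φ = (0.6000 − 0.2/0.5) / 3 = 0.07 in/h.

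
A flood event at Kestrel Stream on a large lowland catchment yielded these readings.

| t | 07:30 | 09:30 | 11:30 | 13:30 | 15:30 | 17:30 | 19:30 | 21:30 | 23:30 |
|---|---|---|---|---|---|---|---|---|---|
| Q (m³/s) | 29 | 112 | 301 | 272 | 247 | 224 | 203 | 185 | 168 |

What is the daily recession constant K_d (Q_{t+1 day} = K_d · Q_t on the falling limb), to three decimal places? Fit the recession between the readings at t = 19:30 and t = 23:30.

K_d ≈ 0.321

Between t = 19:30 and t = 23:30 the flow falls from 203 to 168 m³/s over 2×2 h = 4 h.
Per-interval ratio K = (168/203)^(1/2) = 0.9097; K_d = K^(24/2) = 0.321.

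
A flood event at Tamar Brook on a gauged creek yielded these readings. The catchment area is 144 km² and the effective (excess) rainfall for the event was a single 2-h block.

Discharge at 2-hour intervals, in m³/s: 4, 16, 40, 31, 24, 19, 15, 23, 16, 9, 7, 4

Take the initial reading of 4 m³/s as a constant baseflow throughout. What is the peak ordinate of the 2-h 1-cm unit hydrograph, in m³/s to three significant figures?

U_p ≈ 45.0 m³/s

Direct runoff: 0.0, 12.0, 36.0, 27.0, 20.0, 15.0, 11.0, 19.0, 12.0, 5.0, 3.0, 0.0 m³/s; ΣQ_DR = 160.0 m³/s, peak = 36.0 m³/s.
Runoff depth d = ΣQ_DR·Δt / A = 160.0 × 7200 / (144 km²) = 8.000 mm.
The 1-cm UH is the DRH scaled by (10 mm)/d, so U_p = 36.0 × 10/8.000 = 45.0 m³/s.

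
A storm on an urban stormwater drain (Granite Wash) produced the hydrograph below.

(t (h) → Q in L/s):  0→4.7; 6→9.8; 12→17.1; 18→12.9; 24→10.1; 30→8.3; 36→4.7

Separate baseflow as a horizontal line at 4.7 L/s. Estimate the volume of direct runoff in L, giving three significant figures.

V ≈ 7.50 × 10^5 L

Direct-runoff ordinates (Q − Q_b): 0.0, 5.1, 12.4, 8.2, 5.4, 3.6, 0.0 L/s.
ΣQ_DR = 34.70 L/s.
With Δt = 6 h = 21600 s, V = ΣQ_DR · Δt = 34.70 × 21600 = 7.50 × 10^5 L.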